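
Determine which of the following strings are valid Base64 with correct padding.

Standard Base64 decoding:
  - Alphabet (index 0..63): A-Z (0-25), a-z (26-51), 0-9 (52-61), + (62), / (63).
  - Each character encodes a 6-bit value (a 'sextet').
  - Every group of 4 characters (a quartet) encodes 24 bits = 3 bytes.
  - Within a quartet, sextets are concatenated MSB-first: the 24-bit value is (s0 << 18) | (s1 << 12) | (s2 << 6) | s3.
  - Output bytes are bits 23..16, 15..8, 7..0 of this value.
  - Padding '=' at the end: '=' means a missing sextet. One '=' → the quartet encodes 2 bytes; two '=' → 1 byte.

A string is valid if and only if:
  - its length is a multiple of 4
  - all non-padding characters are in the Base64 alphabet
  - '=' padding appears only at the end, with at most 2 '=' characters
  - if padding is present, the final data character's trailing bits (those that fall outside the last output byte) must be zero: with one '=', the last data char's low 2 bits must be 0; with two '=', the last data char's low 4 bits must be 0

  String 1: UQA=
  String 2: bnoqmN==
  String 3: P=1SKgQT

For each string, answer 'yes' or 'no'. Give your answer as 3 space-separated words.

Answer: yes no no

Derivation:
String 1: 'UQA=' → valid
String 2: 'bnoqmN==' → invalid (bad trailing bits)
String 3: 'P=1SKgQT' → invalid (bad char(s): ['=']; '=' in middle)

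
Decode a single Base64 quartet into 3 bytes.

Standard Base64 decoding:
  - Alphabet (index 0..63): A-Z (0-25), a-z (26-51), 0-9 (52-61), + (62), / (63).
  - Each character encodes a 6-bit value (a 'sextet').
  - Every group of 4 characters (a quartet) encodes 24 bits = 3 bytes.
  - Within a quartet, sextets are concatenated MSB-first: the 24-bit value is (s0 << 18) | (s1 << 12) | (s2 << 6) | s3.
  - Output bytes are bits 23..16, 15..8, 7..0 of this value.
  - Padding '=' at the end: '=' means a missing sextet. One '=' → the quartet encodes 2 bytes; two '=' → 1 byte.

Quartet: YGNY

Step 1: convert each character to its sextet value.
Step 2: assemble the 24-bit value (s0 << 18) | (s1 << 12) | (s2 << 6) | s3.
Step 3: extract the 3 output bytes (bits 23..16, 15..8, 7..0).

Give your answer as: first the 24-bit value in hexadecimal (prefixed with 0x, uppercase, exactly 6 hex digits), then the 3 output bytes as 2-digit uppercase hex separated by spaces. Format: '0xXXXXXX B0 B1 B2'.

Answer: 0x606358 60 63 58

Derivation:
Sextets: Y=24, G=6, N=13, Y=24
24-bit: (24<<18) | (6<<12) | (13<<6) | 24
      = 0x600000 | 0x006000 | 0x000340 | 0x000018
      = 0x606358
Bytes: (v>>16)&0xFF=60, (v>>8)&0xFF=63, v&0xFF=58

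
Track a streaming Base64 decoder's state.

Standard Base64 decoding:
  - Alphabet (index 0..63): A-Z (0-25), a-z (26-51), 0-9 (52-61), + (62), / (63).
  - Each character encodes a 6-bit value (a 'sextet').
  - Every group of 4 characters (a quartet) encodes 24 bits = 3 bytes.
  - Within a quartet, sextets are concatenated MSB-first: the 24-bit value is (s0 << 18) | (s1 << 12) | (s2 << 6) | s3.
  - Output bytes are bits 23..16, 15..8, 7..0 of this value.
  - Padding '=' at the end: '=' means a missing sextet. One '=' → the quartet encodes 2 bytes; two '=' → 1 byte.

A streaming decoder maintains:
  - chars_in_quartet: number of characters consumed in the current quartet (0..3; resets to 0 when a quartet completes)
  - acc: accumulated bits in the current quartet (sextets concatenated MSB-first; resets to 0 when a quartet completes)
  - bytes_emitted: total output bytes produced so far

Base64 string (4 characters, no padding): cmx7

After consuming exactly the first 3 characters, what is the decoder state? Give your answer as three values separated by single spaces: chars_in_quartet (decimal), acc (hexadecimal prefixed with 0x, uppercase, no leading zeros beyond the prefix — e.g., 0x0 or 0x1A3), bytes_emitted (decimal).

Answer: 3 0x1C9B1 0

Derivation:
After char 0 ('c'=28): chars_in_quartet=1 acc=0x1C bytes_emitted=0
After char 1 ('m'=38): chars_in_quartet=2 acc=0x726 bytes_emitted=0
After char 2 ('x'=49): chars_in_quartet=3 acc=0x1C9B1 bytes_emitted=0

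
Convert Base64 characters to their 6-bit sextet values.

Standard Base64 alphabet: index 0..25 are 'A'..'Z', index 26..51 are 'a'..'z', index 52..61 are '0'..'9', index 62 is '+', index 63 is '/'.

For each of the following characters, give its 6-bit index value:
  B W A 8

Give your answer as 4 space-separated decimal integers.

Answer: 1 22 0 60

Derivation:
'B': A..Z range, ord('B') − ord('A') = 1
'W': A..Z range, ord('W') − ord('A') = 22
'A': A..Z range, ord('A') − ord('A') = 0
'8': 0..9 range, 52 + ord('8') − ord('0') = 60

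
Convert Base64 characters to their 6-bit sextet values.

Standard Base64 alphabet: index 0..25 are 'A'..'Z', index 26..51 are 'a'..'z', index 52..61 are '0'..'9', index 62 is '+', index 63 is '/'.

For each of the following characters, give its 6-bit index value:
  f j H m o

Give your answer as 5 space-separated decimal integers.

'f': a..z range, 26 + ord('f') − ord('a') = 31
'j': a..z range, 26 + ord('j') − ord('a') = 35
'H': A..Z range, ord('H') − ord('A') = 7
'm': a..z range, 26 + ord('m') − ord('a') = 38
'o': a..z range, 26 + ord('o') − ord('a') = 40

Answer: 31 35 7 38 40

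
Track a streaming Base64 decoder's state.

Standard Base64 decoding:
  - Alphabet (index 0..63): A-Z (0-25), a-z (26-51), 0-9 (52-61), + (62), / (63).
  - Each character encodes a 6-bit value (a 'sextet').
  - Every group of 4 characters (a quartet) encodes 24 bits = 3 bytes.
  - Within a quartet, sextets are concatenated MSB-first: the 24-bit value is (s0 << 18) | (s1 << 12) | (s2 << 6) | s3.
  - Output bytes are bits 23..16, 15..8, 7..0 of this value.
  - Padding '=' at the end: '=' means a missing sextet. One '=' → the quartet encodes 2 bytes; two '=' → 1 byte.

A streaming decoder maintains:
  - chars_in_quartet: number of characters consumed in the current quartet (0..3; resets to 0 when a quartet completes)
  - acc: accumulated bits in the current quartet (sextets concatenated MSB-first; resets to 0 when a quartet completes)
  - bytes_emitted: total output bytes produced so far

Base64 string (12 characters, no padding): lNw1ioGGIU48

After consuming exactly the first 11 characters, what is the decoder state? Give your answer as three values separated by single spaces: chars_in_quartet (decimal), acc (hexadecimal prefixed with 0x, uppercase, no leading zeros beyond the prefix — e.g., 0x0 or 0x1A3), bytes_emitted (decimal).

Answer: 3 0x8538 6

Derivation:
After char 0 ('l'=37): chars_in_quartet=1 acc=0x25 bytes_emitted=0
After char 1 ('N'=13): chars_in_quartet=2 acc=0x94D bytes_emitted=0
After char 2 ('w'=48): chars_in_quartet=3 acc=0x25370 bytes_emitted=0
After char 3 ('1'=53): chars_in_quartet=4 acc=0x94DC35 -> emit 94 DC 35, reset; bytes_emitted=3
After char 4 ('i'=34): chars_in_quartet=1 acc=0x22 bytes_emitted=3
After char 5 ('o'=40): chars_in_quartet=2 acc=0x8A8 bytes_emitted=3
After char 6 ('G'=6): chars_in_quartet=3 acc=0x22A06 bytes_emitted=3
After char 7 ('G'=6): chars_in_quartet=4 acc=0x8A8186 -> emit 8A 81 86, reset; bytes_emitted=6
After char 8 ('I'=8): chars_in_quartet=1 acc=0x8 bytes_emitted=6
After char 9 ('U'=20): chars_in_quartet=2 acc=0x214 bytes_emitted=6
After char 10 ('4'=56): chars_in_quartet=3 acc=0x8538 bytes_emitted=6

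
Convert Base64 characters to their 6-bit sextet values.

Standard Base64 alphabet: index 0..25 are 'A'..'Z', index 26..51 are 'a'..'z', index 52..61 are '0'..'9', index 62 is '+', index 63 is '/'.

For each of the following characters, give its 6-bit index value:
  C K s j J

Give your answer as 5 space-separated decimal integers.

Answer: 2 10 44 35 9

Derivation:
'C': A..Z range, ord('C') − ord('A') = 2
'K': A..Z range, ord('K') − ord('A') = 10
's': a..z range, 26 + ord('s') − ord('a') = 44
'j': a..z range, 26 + ord('j') − ord('a') = 35
'J': A..Z range, ord('J') − ord('A') = 9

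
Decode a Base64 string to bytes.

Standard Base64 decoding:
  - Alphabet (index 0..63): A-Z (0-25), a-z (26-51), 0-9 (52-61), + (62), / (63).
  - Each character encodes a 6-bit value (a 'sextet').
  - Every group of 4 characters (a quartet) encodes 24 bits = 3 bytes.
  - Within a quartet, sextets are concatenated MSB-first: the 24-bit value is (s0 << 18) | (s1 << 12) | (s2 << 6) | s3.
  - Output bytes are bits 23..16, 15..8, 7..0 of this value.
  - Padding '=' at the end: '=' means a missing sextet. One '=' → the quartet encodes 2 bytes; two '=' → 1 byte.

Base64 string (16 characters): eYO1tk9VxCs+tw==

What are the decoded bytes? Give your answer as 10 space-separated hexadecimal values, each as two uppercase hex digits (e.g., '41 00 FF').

Answer: 79 83 B5 B6 4F 55 C4 2B 3E B7

Derivation:
After char 0 ('e'=30): chars_in_quartet=1 acc=0x1E bytes_emitted=0
After char 1 ('Y'=24): chars_in_quartet=2 acc=0x798 bytes_emitted=0
After char 2 ('O'=14): chars_in_quartet=3 acc=0x1E60E bytes_emitted=0
After char 3 ('1'=53): chars_in_quartet=4 acc=0x7983B5 -> emit 79 83 B5, reset; bytes_emitted=3
After char 4 ('t'=45): chars_in_quartet=1 acc=0x2D bytes_emitted=3
After char 5 ('k'=36): chars_in_quartet=2 acc=0xB64 bytes_emitted=3
After char 6 ('9'=61): chars_in_quartet=3 acc=0x2D93D bytes_emitted=3
After char 7 ('V'=21): chars_in_quartet=4 acc=0xB64F55 -> emit B6 4F 55, reset; bytes_emitted=6
After char 8 ('x'=49): chars_in_quartet=1 acc=0x31 bytes_emitted=6
After char 9 ('C'=2): chars_in_quartet=2 acc=0xC42 bytes_emitted=6
After char 10 ('s'=44): chars_in_quartet=3 acc=0x310AC bytes_emitted=6
After char 11 ('+'=62): chars_in_quartet=4 acc=0xC42B3E -> emit C4 2B 3E, reset; bytes_emitted=9
After char 12 ('t'=45): chars_in_quartet=1 acc=0x2D bytes_emitted=9
After char 13 ('w'=48): chars_in_quartet=2 acc=0xB70 bytes_emitted=9
Padding '==': partial quartet acc=0xB70 -> emit B7; bytes_emitted=10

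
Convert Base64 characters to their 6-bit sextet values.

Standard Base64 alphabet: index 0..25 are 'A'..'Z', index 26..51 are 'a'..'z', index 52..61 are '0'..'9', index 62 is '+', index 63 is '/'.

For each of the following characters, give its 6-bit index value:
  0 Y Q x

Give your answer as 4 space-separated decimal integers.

'0': 0..9 range, 52 + ord('0') − ord('0') = 52
'Y': A..Z range, ord('Y') − ord('A') = 24
'Q': A..Z range, ord('Q') − ord('A') = 16
'x': a..z range, 26 + ord('x') − ord('a') = 49

Answer: 52 24 16 49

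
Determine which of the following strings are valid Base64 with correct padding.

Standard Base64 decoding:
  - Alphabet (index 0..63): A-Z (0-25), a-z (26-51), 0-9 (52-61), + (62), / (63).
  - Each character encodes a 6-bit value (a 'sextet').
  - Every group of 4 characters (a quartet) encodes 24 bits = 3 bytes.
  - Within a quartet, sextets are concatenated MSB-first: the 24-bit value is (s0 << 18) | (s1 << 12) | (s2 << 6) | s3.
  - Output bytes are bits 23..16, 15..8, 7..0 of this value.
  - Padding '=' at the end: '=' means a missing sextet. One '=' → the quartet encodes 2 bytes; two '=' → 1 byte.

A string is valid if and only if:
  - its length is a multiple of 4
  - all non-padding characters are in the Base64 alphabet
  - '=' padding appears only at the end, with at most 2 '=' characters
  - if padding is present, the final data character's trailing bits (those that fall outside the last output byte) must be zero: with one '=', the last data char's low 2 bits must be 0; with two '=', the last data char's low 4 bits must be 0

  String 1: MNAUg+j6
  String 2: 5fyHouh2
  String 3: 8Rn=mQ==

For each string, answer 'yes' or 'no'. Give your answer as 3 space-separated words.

String 1: 'MNAUg+j6' → valid
String 2: '5fyHouh2' → valid
String 3: '8Rn=mQ==' → invalid (bad char(s): ['=']; '=' in middle)

Answer: yes yes no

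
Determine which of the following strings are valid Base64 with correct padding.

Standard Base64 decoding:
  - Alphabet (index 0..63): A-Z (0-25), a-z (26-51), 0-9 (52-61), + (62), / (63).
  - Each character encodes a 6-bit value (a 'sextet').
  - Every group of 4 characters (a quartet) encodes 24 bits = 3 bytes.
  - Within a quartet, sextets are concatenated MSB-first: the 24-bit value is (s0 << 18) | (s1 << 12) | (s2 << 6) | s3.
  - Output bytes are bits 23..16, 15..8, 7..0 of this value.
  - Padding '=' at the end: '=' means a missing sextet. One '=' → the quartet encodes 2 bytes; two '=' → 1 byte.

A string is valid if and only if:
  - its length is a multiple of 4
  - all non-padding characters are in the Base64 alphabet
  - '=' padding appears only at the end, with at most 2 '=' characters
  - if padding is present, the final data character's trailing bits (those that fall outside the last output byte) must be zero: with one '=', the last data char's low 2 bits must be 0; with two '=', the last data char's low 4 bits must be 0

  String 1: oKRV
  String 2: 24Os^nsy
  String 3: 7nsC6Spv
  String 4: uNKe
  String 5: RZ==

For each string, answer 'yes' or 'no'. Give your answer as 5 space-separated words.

String 1: 'oKRV' → valid
String 2: '24Os^nsy' → invalid (bad char(s): ['^'])
String 3: '7nsC6Spv' → valid
String 4: 'uNKe' → valid
String 5: 'RZ==' → invalid (bad trailing bits)

Answer: yes no yes yes no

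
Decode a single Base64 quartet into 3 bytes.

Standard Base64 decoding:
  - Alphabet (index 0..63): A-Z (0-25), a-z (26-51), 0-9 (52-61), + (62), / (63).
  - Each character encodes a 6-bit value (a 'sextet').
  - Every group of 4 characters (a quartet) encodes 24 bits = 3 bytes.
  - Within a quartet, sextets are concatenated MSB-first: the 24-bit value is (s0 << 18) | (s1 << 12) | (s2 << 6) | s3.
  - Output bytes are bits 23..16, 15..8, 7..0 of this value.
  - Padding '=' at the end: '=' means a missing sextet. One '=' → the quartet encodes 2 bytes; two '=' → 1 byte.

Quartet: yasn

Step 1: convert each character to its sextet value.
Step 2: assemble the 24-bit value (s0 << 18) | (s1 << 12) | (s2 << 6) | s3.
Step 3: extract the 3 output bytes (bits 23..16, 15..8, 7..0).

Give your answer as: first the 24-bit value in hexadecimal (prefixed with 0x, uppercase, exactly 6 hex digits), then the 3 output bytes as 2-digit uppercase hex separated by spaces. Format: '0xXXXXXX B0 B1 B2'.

Sextets: y=50, a=26, s=44, n=39
24-bit: (50<<18) | (26<<12) | (44<<6) | 39
      = 0xC80000 | 0x01A000 | 0x000B00 | 0x000027
      = 0xC9AB27
Bytes: (v>>16)&0xFF=C9, (v>>8)&0xFF=AB, v&0xFF=27

Answer: 0xC9AB27 C9 AB 27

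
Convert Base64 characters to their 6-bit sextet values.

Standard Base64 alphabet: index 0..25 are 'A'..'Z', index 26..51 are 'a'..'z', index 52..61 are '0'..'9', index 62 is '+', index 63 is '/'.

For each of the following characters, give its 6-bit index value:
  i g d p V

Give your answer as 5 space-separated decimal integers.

'i': a..z range, 26 + ord('i') − ord('a') = 34
'g': a..z range, 26 + ord('g') − ord('a') = 32
'd': a..z range, 26 + ord('d') − ord('a') = 29
'p': a..z range, 26 + ord('p') − ord('a') = 41
'V': A..Z range, ord('V') − ord('A') = 21

Answer: 34 32 29 41 21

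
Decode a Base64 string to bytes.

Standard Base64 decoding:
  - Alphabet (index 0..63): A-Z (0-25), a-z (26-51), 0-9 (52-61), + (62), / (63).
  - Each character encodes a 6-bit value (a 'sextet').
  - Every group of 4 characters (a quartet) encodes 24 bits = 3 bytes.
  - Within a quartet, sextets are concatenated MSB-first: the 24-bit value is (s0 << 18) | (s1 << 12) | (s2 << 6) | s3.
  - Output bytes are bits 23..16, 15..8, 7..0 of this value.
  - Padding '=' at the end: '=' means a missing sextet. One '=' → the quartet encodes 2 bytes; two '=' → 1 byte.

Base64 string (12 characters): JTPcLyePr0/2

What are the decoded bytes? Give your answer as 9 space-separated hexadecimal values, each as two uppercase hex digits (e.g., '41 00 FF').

Answer: 25 33 DC 2F 27 8F AF 4F F6

Derivation:
After char 0 ('J'=9): chars_in_quartet=1 acc=0x9 bytes_emitted=0
After char 1 ('T'=19): chars_in_quartet=2 acc=0x253 bytes_emitted=0
After char 2 ('P'=15): chars_in_quartet=3 acc=0x94CF bytes_emitted=0
After char 3 ('c'=28): chars_in_quartet=4 acc=0x2533DC -> emit 25 33 DC, reset; bytes_emitted=3
After char 4 ('L'=11): chars_in_quartet=1 acc=0xB bytes_emitted=3
After char 5 ('y'=50): chars_in_quartet=2 acc=0x2F2 bytes_emitted=3
After char 6 ('e'=30): chars_in_quartet=3 acc=0xBC9E bytes_emitted=3
After char 7 ('P'=15): chars_in_quartet=4 acc=0x2F278F -> emit 2F 27 8F, reset; bytes_emitted=6
After char 8 ('r'=43): chars_in_quartet=1 acc=0x2B bytes_emitted=6
After char 9 ('0'=52): chars_in_quartet=2 acc=0xAF4 bytes_emitted=6
After char 10 ('/'=63): chars_in_quartet=3 acc=0x2BD3F bytes_emitted=6
After char 11 ('2'=54): chars_in_quartet=4 acc=0xAF4FF6 -> emit AF 4F F6, reset; bytes_emitted=9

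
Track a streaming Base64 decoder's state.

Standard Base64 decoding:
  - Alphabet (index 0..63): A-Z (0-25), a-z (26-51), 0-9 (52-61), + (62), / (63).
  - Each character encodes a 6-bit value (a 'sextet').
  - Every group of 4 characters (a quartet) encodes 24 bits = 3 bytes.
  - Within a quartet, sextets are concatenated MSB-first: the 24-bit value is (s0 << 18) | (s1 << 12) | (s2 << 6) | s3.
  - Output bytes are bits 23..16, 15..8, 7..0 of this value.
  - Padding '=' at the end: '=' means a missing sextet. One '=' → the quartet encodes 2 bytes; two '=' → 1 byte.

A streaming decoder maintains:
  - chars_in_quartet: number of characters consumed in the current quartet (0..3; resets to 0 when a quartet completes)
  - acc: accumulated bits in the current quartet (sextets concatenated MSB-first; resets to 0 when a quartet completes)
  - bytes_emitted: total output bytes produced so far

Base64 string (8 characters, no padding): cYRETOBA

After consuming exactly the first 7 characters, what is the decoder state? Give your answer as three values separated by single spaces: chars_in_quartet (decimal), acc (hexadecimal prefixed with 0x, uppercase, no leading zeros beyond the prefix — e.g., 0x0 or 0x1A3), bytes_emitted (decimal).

Answer: 3 0x13381 3

Derivation:
After char 0 ('c'=28): chars_in_quartet=1 acc=0x1C bytes_emitted=0
After char 1 ('Y'=24): chars_in_quartet=2 acc=0x718 bytes_emitted=0
After char 2 ('R'=17): chars_in_quartet=3 acc=0x1C611 bytes_emitted=0
After char 3 ('E'=4): chars_in_quartet=4 acc=0x718444 -> emit 71 84 44, reset; bytes_emitted=3
After char 4 ('T'=19): chars_in_quartet=1 acc=0x13 bytes_emitted=3
After char 5 ('O'=14): chars_in_quartet=2 acc=0x4CE bytes_emitted=3
After char 6 ('B'=1): chars_in_quartet=3 acc=0x13381 bytes_emitted=3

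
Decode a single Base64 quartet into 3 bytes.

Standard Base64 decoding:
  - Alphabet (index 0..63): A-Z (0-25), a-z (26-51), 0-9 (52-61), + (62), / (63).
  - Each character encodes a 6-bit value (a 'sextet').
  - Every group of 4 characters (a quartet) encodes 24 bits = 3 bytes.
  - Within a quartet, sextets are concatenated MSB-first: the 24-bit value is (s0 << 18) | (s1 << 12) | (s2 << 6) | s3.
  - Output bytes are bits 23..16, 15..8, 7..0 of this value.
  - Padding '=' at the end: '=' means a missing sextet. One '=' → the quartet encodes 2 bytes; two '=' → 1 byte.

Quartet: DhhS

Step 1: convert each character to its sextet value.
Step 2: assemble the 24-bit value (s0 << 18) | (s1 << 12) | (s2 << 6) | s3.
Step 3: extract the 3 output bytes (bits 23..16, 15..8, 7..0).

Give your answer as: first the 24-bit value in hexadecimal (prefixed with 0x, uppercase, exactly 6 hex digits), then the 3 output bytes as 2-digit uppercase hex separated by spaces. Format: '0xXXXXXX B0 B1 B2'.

Sextets: D=3, h=33, h=33, S=18
24-bit: (3<<18) | (33<<12) | (33<<6) | 18
      = 0x0C0000 | 0x021000 | 0x000840 | 0x000012
      = 0x0E1852
Bytes: (v>>16)&0xFF=0E, (v>>8)&0xFF=18, v&0xFF=52

Answer: 0x0E1852 0E 18 52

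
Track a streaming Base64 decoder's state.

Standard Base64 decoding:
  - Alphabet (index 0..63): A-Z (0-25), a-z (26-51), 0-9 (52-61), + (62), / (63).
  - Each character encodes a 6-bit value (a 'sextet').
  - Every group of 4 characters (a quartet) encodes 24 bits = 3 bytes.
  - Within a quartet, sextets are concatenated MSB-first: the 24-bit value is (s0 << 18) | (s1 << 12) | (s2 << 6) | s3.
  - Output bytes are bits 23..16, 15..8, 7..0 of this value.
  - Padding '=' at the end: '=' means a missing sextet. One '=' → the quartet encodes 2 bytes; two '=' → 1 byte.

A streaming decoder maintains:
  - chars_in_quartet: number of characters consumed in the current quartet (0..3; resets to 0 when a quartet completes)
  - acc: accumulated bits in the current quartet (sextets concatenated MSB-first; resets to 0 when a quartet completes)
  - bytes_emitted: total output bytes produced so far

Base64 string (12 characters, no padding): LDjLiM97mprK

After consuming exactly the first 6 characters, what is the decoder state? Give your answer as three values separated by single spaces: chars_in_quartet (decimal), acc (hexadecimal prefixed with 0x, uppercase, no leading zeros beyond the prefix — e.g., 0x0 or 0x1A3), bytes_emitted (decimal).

Answer: 2 0x88C 3

Derivation:
After char 0 ('L'=11): chars_in_quartet=1 acc=0xB bytes_emitted=0
After char 1 ('D'=3): chars_in_quartet=2 acc=0x2C3 bytes_emitted=0
After char 2 ('j'=35): chars_in_quartet=3 acc=0xB0E3 bytes_emitted=0
After char 3 ('L'=11): chars_in_quartet=4 acc=0x2C38CB -> emit 2C 38 CB, reset; bytes_emitted=3
After char 4 ('i'=34): chars_in_quartet=1 acc=0x22 bytes_emitted=3
After char 5 ('M'=12): chars_in_quartet=2 acc=0x88C bytes_emitted=3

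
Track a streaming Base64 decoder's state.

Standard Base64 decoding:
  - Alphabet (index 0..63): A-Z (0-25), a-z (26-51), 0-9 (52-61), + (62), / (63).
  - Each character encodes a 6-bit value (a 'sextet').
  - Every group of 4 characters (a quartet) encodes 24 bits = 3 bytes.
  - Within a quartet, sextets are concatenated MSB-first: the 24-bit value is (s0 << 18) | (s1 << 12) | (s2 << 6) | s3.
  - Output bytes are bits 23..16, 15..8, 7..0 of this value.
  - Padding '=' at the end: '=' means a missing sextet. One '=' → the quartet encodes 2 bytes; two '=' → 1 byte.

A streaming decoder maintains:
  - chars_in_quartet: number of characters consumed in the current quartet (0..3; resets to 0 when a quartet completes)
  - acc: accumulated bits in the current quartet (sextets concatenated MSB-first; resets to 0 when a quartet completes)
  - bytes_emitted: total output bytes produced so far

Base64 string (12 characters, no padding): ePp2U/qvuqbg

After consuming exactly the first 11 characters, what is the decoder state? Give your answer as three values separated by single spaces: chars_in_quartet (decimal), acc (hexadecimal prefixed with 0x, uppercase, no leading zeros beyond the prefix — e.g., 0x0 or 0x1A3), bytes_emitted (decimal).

Answer: 3 0x2EA9B 6

Derivation:
After char 0 ('e'=30): chars_in_quartet=1 acc=0x1E bytes_emitted=0
After char 1 ('P'=15): chars_in_quartet=2 acc=0x78F bytes_emitted=0
After char 2 ('p'=41): chars_in_quartet=3 acc=0x1E3E9 bytes_emitted=0
After char 3 ('2'=54): chars_in_quartet=4 acc=0x78FA76 -> emit 78 FA 76, reset; bytes_emitted=3
After char 4 ('U'=20): chars_in_quartet=1 acc=0x14 bytes_emitted=3
After char 5 ('/'=63): chars_in_quartet=2 acc=0x53F bytes_emitted=3
After char 6 ('q'=42): chars_in_quartet=3 acc=0x14FEA bytes_emitted=3
After char 7 ('v'=47): chars_in_quartet=4 acc=0x53FAAF -> emit 53 FA AF, reset; bytes_emitted=6
After char 8 ('u'=46): chars_in_quartet=1 acc=0x2E bytes_emitted=6
After char 9 ('q'=42): chars_in_quartet=2 acc=0xBAA bytes_emitted=6
After char 10 ('b'=27): chars_in_quartet=3 acc=0x2EA9B bytes_emitted=6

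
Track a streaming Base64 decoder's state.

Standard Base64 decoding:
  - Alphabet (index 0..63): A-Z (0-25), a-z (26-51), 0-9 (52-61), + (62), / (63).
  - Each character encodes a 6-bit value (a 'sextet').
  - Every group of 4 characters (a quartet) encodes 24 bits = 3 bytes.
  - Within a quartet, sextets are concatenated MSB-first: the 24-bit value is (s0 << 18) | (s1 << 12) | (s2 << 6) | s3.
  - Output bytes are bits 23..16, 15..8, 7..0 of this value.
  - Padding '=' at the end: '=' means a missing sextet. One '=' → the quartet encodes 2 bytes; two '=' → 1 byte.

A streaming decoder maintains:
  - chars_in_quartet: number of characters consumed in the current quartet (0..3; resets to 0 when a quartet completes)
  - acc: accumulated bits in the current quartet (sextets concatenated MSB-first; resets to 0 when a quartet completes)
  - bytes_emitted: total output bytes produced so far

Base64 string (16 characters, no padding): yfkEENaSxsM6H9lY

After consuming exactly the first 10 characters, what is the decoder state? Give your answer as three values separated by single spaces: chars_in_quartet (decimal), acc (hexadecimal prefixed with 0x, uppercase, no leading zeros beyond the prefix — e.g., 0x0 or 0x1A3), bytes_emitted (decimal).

After char 0 ('y'=50): chars_in_quartet=1 acc=0x32 bytes_emitted=0
After char 1 ('f'=31): chars_in_quartet=2 acc=0xC9F bytes_emitted=0
After char 2 ('k'=36): chars_in_quartet=3 acc=0x327E4 bytes_emitted=0
After char 3 ('E'=4): chars_in_quartet=4 acc=0xC9F904 -> emit C9 F9 04, reset; bytes_emitted=3
After char 4 ('E'=4): chars_in_quartet=1 acc=0x4 bytes_emitted=3
After char 5 ('N'=13): chars_in_quartet=2 acc=0x10D bytes_emitted=3
After char 6 ('a'=26): chars_in_quartet=3 acc=0x435A bytes_emitted=3
After char 7 ('S'=18): chars_in_quartet=4 acc=0x10D692 -> emit 10 D6 92, reset; bytes_emitted=6
After char 8 ('x'=49): chars_in_quartet=1 acc=0x31 bytes_emitted=6
After char 9 ('s'=44): chars_in_quartet=2 acc=0xC6C bytes_emitted=6

Answer: 2 0xC6C 6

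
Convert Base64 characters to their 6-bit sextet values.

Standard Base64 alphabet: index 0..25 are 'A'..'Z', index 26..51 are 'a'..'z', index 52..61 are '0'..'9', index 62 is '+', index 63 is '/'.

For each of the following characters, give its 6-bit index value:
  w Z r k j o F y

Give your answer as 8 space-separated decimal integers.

Answer: 48 25 43 36 35 40 5 50

Derivation:
'w': a..z range, 26 + ord('w') − ord('a') = 48
'Z': A..Z range, ord('Z') − ord('A') = 25
'r': a..z range, 26 + ord('r') − ord('a') = 43
'k': a..z range, 26 + ord('k') − ord('a') = 36
'j': a..z range, 26 + ord('j') − ord('a') = 35
'o': a..z range, 26 + ord('o') − ord('a') = 40
'F': A..Z range, ord('F') − ord('A') = 5
'y': a..z range, 26 + ord('y') − ord('a') = 50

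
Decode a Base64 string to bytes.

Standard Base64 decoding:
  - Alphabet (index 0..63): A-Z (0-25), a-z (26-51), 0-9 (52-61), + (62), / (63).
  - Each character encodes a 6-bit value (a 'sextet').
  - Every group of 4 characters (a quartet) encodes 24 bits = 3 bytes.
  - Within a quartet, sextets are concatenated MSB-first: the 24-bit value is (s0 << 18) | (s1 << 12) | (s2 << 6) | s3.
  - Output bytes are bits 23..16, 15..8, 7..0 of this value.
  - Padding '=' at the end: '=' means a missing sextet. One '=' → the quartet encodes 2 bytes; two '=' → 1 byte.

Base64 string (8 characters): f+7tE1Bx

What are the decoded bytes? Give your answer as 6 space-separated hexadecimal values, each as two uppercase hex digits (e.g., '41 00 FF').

Answer: 7F EE ED 13 50 71

Derivation:
After char 0 ('f'=31): chars_in_quartet=1 acc=0x1F bytes_emitted=0
After char 1 ('+'=62): chars_in_quartet=2 acc=0x7FE bytes_emitted=0
After char 2 ('7'=59): chars_in_quartet=3 acc=0x1FFBB bytes_emitted=0
After char 3 ('t'=45): chars_in_quartet=4 acc=0x7FEEED -> emit 7F EE ED, reset; bytes_emitted=3
After char 4 ('E'=4): chars_in_quartet=1 acc=0x4 bytes_emitted=3
After char 5 ('1'=53): chars_in_quartet=2 acc=0x135 bytes_emitted=3
After char 6 ('B'=1): chars_in_quartet=3 acc=0x4D41 bytes_emitted=3
After char 7 ('x'=49): chars_in_quartet=4 acc=0x135071 -> emit 13 50 71, reset; bytes_emitted=6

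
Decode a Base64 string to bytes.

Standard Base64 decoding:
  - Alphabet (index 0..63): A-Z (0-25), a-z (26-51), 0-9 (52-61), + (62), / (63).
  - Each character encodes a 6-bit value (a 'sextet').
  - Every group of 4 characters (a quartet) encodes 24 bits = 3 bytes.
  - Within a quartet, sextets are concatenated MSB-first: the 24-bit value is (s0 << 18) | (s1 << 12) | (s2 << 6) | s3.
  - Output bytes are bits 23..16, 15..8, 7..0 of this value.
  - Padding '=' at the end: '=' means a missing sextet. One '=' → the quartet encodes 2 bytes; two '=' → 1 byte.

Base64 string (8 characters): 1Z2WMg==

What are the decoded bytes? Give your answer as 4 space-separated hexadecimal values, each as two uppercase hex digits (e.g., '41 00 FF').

Answer: D5 9D 96 32

Derivation:
After char 0 ('1'=53): chars_in_quartet=1 acc=0x35 bytes_emitted=0
After char 1 ('Z'=25): chars_in_quartet=2 acc=0xD59 bytes_emitted=0
After char 2 ('2'=54): chars_in_quartet=3 acc=0x35676 bytes_emitted=0
After char 3 ('W'=22): chars_in_quartet=4 acc=0xD59D96 -> emit D5 9D 96, reset; bytes_emitted=3
After char 4 ('M'=12): chars_in_quartet=1 acc=0xC bytes_emitted=3
After char 5 ('g'=32): chars_in_quartet=2 acc=0x320 bytes_emitted=3
Padding '==': partial quartet acc=0x320 -> emit 32; bytes_emitted=4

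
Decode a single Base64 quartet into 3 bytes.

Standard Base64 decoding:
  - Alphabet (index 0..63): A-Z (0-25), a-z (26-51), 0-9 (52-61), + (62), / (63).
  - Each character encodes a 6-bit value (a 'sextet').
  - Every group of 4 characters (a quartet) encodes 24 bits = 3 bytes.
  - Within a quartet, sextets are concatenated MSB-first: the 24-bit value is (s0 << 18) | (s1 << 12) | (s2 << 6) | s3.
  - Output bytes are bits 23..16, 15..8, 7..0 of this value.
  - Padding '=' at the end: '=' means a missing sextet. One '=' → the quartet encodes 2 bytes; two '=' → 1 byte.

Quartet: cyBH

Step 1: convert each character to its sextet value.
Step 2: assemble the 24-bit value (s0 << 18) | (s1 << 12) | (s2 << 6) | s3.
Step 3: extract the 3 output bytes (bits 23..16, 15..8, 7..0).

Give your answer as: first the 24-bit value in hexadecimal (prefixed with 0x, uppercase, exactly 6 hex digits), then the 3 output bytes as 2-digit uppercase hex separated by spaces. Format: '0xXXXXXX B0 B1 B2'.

Sextets: c=28, y=50, B=1, H=7
24-bit: (28<<18) | (50<<12) | (1<<6) | 7
      = 0x700000 | 0x032000 | 0x000040 | 0x000007
      = 0x732047
Bytes: (v>>16)&0xFF=73, (v>>8)&0xFF=20, v&0xFF=47

Answer: 0x732047 73 20 47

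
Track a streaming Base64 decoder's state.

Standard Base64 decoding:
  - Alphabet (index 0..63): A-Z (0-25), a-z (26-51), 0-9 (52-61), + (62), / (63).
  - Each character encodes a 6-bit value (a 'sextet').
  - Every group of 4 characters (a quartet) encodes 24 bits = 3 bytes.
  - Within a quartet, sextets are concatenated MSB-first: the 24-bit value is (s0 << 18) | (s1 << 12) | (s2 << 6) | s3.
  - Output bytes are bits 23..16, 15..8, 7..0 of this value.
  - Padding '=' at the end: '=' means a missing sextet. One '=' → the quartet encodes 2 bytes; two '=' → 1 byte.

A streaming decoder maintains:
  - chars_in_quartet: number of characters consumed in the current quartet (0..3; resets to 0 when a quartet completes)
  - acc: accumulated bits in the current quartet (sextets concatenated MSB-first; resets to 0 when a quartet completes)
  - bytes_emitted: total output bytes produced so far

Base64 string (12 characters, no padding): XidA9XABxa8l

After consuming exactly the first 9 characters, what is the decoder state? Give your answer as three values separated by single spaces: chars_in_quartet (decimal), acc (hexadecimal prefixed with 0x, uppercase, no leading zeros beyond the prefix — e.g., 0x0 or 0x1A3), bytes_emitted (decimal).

Answer: 1 0x31 6

Derivation:
After char 0 ('X'=23): chars_in_quartet=1 acc=0x17 bytes_emitted=0
After char 1 ('i'=34): chars_in_quartet=2 acc=0x5E2 bytes_emitted=0
After char 2 ('d'=29): chars_in_quartet=3 acc=0x1789D bytes_emitted=0
After char 3 ('A'=0): chars_in_quartet=4 acc=0x5E2740 -> emit 5E 27 40, reset; bytes_emitted=3
After char 4 ('9'=61): chars_in_quartet=1 acc=0x3D bytes_emitted=3
After char 5 ('X'=23): chars_in_quartet=2 acc=0xF57 bytes_emitted=3
After char 6 ('A'=0): chars_in_quartet=3 acc=0x3D5C0 bytes_emitted=3
After char 7 ('B'=1): chars_in_quartet=4 acc=0xF57001 -> emit F5 70 01, reset; bytes_emitted=6
After char 8 ('x'=49): chars_in_quartet=1 acc=0x31 bytes_emitted=6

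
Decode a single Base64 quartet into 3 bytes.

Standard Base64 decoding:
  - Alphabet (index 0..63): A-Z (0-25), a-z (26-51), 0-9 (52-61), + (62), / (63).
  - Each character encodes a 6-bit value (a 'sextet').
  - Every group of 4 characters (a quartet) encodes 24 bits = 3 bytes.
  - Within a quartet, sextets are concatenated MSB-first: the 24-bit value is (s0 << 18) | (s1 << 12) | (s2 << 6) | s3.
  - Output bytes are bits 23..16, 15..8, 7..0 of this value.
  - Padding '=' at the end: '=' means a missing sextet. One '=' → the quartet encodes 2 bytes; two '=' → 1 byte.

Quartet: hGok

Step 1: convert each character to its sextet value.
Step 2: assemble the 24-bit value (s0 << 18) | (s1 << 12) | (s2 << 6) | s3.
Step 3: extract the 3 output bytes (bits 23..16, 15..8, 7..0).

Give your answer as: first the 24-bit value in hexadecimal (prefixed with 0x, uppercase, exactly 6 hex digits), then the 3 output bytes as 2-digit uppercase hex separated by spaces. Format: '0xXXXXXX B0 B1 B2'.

Sextets: h=33, G=6, o=40, k=36
24-bit: (33<<18) | (6<<12) | (40<<6) | 36
      = 0x840000 | 0x006000 | 0x000A00 | 0x000024
      = 0x846A24
Bytes: (v>>16)&0xFF=84, (v>>8)&0xFF=6A, v&0xFF=24

Answer: 0x846A24 84 6A 24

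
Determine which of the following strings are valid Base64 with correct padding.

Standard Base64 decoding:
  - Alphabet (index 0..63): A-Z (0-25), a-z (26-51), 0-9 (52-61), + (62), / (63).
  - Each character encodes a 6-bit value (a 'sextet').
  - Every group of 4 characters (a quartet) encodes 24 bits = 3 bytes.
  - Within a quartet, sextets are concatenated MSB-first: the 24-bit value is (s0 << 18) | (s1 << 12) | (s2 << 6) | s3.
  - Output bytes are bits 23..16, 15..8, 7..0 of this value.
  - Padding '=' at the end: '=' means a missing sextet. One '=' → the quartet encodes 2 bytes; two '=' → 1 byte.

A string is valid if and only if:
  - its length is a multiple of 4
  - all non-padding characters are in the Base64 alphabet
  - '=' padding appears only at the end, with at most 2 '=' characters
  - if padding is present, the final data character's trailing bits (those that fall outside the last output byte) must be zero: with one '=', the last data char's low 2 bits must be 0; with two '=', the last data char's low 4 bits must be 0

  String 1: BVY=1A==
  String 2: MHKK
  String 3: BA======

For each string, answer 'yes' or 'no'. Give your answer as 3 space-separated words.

String 1: 'BVY=1A==' → invalid (bad char(s): ['=']; '=' in middle)
String 2: 'MHKK' → valid
String 3: 'BA======' → invalid (6 pad chars (max 2))

Answer: no yes no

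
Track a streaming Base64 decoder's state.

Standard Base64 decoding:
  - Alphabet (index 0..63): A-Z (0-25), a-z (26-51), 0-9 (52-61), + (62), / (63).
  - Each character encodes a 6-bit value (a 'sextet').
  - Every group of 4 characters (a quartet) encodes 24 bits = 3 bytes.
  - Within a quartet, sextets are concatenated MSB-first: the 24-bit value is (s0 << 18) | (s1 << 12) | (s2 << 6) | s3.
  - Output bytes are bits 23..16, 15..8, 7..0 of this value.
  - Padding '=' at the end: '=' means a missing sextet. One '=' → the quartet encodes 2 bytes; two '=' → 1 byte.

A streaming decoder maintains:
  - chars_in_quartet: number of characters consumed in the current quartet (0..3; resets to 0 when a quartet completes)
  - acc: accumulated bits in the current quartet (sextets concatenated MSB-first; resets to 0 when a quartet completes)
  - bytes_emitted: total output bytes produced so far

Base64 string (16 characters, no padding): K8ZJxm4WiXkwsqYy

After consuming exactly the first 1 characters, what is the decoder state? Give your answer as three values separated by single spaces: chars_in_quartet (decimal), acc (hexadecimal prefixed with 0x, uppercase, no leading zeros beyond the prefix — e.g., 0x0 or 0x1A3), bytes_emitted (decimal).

Answer: 1 0xA 0

Derivation:
After char 0 ('K'=10): chars_in_quartet=1 acc=0xA bytes_emitted=0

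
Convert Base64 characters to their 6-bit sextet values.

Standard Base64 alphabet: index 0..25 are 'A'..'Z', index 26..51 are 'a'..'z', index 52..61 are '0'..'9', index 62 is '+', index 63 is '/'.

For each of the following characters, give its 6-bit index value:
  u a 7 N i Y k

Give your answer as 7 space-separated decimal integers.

Answer: 46 26 59 13 34 24 36

Derivation:
'u': a..z range, 26 + ord('u') − ord('a') = 46
'a': a..z range, 26 + ord('a') − ord('a') = 26
'7': 0..9 range, 52 + ord('7') − ord('0') = 59
'N': A..Z range, ord('N') − ord('A') = 13
'i': a..z range, 26 + ord('i') − ord('a') = 34
'Y': A..Z range, ord('Y') − ord('A') = 24
'k': a..z range, 26 + ord('k') − ord('a') = 36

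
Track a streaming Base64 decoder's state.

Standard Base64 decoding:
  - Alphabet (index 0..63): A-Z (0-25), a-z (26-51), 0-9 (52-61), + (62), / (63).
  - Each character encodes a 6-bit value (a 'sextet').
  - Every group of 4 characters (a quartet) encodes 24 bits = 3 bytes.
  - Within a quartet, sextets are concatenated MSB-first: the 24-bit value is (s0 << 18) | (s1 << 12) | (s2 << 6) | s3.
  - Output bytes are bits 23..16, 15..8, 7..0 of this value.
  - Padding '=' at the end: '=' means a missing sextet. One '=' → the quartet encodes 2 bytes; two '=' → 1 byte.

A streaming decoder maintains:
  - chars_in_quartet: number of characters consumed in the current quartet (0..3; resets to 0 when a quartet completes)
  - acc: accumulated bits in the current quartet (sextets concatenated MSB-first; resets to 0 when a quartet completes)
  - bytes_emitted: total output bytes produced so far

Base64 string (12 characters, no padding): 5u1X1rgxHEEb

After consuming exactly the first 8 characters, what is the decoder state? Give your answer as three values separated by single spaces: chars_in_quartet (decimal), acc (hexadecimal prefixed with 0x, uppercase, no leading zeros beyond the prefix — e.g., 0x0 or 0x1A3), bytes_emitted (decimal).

After char 0 ('5'=57): chars_in_quartet=1 acc=0x39 bytes_emitted=0
After char 1 ('u'=46): chars_in_quartet=2 acc=0xE6E bytes_emitted=0
After char 2 ('1'=53): chars_in_quartet=3 acc=0x39BB5 bytes_emitted=0
After char 3 ('X'=23): chars_in_quartet=4 acc=0xE6ED57 -> emit E6 ED 57, reset; bytes_emitted=3
After char 4 ('1'=53): chars_in_quartet=1 acc=0x35 bytes_emitted=3
After char 5 ('r'=43): chars_in_quartet=2 acc=0xD6B bytes_emitted=3
After char 6 ('g'=32): chars_in_quartet=3 acc=0x35AE0 bytes_emitted=3
After char 7 ('x'=49): chars_in_quartet=4 acc=0xD6B831 -> emit D6 B8 31, reset; bytes_emitted=6

Answer: 0 0x0 6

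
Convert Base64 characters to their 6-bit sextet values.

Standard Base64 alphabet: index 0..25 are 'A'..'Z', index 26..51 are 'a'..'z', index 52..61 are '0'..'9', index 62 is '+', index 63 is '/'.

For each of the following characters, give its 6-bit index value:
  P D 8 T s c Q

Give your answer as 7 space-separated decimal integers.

Answer: 15 3 60 19 44 28 16

Derivation:
'P': A..Z range, ord('P') − ord('A') = 15
'D': A..Z range, ord('D') − ord('A') = 3
'8': 0..9 range, 52 + ord('8') − ord('0') = 60
'T': A..Z range, ord('T') − ord('A') = 19
's': a..z range, 26 + ord('s') − ord('a') = 44
'c': a..z range, 26 + ord('c') − ord('a') = 28
'Q': A..Z range, ord('Q') − ord('A') = 16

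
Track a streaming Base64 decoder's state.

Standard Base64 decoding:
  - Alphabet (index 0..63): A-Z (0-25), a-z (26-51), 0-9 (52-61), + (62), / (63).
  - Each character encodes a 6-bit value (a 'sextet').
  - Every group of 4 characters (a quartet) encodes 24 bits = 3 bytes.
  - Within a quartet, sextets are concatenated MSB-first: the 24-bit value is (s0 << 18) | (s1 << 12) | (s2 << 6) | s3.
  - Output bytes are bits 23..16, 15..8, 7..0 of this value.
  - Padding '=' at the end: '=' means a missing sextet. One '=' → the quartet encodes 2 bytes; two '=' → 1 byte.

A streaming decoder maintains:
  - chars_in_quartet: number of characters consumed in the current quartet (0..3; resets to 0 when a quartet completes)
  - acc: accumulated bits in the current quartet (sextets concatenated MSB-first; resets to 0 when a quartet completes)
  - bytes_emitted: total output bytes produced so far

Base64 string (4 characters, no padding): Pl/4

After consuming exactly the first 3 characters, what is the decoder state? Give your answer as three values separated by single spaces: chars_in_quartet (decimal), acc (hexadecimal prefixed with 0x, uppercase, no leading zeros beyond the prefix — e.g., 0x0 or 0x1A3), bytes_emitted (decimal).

Answer: 3 0xF97F 0

Derivation:
After char 0 ('P'=15): chars_in_quartet=1 acc=0xF bytes_emitted=0
After char 1 ('l'=37): chars_in_quartet=2 acc=0x3E5 bytes_emitted=0
After char 2 ('/'=63): chars_in_quartet=3 acc=0xF97F bytes_emitted=0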